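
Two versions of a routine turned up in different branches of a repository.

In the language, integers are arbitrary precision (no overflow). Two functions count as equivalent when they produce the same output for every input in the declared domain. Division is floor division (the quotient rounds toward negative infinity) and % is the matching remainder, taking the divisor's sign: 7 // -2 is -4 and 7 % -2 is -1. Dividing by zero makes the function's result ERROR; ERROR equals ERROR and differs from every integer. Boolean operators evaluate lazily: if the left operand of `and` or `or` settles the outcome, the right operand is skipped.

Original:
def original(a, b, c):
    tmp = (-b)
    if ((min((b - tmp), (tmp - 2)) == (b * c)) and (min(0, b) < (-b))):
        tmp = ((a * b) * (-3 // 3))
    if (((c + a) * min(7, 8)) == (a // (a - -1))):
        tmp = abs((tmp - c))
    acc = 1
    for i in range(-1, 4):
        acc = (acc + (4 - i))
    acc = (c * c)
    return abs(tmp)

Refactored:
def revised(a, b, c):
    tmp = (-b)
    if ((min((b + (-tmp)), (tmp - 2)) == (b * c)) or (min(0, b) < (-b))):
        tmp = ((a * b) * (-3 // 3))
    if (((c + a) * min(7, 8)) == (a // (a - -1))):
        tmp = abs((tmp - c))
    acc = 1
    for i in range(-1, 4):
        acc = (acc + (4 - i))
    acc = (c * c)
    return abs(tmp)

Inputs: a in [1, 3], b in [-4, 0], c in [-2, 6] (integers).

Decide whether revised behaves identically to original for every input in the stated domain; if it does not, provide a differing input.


Input a=2, b=-4, c=-2: 6 from original versus 10 from revised.
verdict: not equivalent; witness: a=2, b=-4, c=-2


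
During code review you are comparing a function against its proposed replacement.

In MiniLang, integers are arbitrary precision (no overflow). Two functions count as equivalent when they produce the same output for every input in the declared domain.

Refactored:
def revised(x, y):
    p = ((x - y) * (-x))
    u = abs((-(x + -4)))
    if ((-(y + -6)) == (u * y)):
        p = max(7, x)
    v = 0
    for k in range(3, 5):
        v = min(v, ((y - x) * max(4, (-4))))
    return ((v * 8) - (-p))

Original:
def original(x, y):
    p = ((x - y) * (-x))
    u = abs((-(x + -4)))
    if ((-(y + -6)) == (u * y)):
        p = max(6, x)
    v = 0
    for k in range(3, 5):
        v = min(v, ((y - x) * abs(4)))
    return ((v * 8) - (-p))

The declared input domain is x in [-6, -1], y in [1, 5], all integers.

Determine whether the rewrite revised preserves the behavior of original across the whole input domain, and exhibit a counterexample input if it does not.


Try x=-1, y=1.
original: p := -2 | u := 5 | ((-(y + -6)) == (u * y)): true | p := 6 | v := 0 | iter k=3: | v := 0 | iter k=4: | v := 0 | result 6
revised: p := -2 | u := 5 | ((-(y + -6)) == (u * y)): true | p := 7 | v := 0 | iter k=3: | v := 0 | iter k=4: | v := 0 | result 7
6 vs 7 — the two versions disagree here.
verdict: not equivalent; witness: x=-1, y=1


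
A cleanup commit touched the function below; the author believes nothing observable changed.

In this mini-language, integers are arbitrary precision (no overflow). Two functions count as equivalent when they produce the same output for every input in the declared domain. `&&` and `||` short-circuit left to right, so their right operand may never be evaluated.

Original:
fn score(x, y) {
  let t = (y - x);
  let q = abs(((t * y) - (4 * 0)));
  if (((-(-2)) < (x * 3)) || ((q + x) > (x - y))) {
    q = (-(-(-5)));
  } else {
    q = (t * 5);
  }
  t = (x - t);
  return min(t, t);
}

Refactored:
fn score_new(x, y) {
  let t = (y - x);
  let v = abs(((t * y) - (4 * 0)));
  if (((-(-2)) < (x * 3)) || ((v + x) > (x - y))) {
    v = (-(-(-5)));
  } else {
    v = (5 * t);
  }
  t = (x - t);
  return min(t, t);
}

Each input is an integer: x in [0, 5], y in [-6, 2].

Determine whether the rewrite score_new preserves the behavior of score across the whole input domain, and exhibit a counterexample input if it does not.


Behavior is preserved: although local variable names differ, the outputs never diverge.
As a probe, take x=4, y=-6: score runs t = -10; q = 60; (((-(-2)) < (x * 3)) || ((q + x) > (x - y))) -> true; q = -5; t = 14; return 14; score_new runs t = -10; v = 60; (((-(-2)) < (x * 3)) || ((v + x) > (x - y))) -> true; v = -5; t = 14; return 14; both end at 14.
Checked all 54 inputs in the declared domain: the outputs agree on every one.
verdict: equivalent


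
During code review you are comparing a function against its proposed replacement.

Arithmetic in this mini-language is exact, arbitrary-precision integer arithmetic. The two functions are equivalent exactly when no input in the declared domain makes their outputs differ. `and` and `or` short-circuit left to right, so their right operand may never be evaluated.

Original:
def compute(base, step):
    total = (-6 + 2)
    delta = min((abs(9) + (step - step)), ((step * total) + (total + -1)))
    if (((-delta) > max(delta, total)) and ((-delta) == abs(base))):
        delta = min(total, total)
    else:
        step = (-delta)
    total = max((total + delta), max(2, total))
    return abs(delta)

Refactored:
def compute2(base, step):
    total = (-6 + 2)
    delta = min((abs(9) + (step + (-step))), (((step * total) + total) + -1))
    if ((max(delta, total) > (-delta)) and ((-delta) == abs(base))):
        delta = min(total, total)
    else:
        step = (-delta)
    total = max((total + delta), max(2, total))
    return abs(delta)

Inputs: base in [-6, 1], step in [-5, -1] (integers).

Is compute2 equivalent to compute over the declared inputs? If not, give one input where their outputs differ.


The rewrite breaks on base=-1, step=-1, where the results are 4 and 1.
compute: total = -4; delta = -1; (((-delta) > max(delta, total)) and ((-delta) == abs(base))) -> true; delta = -4; total = 2; return 4
compute2: total = -4; delta = -1; ((max(delta, total) > (-delta)) and ((-delta) == abs(base))) -> false; step = 1; total = 2; return 1
verdict: not equivalent; witness: base=-1, step=-1


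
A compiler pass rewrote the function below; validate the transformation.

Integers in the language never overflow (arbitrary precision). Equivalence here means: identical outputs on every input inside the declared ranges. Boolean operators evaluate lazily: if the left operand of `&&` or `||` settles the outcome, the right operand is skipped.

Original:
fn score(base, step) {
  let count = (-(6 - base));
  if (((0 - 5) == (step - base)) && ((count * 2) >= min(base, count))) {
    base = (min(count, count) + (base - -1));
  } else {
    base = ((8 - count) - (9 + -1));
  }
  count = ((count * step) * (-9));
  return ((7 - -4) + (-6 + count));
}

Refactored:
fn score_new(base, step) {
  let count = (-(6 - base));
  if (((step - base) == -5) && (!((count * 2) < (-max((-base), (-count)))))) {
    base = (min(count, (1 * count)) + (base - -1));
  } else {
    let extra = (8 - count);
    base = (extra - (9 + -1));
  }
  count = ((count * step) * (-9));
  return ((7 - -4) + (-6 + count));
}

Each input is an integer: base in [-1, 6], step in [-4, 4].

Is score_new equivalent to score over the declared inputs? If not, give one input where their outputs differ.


The two versions differ — the changes include constant usage differs, plus boolean connective usage differs, plus min/max/abs usage differs, plus comparison usage differs, plus local variable names differ, plus arithmetic usage differs, plus statement counts differ.
Spot check at base=2, step=4 — score: count becomes -4; next (((0 - 5) == (step - base)) && ((count * 2) >= min(base, count))) evaluates to false; next base becomes 4; next count becomes 144; next final value 149. score_new: count becomes -4; next (((step - base) == -5) && (!((count * 2) < (-max((-base), (-count)))))) evaluates to false; next extra becomes 12; next base becomes 4; next count becomes 144; next final value 149. Both give 149.
An exhaustive pass over the 72 declared inputs shows identical outputs.
verdict: equivalent


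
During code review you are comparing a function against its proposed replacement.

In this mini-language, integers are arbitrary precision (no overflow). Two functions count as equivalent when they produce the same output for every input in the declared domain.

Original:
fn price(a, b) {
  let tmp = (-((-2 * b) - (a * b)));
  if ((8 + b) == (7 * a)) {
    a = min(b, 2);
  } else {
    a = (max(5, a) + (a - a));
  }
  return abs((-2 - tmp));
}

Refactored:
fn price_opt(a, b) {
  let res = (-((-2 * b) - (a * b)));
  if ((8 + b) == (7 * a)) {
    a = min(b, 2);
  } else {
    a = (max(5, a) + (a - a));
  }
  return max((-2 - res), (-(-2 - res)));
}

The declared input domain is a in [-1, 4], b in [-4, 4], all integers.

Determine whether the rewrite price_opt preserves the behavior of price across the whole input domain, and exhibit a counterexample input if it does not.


The two are interchangeable: local variable names differ, plus constant usage differs, plus arithmetic usage differs, plus min/max/abs usage differs, and every declared input agrees.
One worked example (a=-1, b=3) — price: tmp=3, then ((8 + b) == (7 * a)) is false, then a=5, then returns 5; price_opt: res=3, then ((8 + b) == (7 * a)) is false, then a=5, then returns 5; agreement on 5.
Across all 54 domain points the two functions coincide.
verdict: equivalent


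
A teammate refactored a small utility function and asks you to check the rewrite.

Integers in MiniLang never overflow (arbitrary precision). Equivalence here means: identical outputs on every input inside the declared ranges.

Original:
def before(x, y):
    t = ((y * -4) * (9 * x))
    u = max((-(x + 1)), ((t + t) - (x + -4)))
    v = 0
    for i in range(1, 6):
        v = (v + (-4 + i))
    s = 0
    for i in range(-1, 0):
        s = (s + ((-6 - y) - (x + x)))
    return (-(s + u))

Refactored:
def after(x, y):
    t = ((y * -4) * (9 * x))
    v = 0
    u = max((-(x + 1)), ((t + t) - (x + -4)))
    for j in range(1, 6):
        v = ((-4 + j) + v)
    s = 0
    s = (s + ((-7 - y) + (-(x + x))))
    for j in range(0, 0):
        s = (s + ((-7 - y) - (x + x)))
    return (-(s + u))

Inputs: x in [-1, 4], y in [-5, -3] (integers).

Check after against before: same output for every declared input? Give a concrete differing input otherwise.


Try x=-1, y=-5.
before: t := -180 | u := 0 | v := 0 | iter i=1: | v := -3 | iter i=2: | v := -5 | iter i=3: | v := -6 | iter i=4: | v := -6 | iter i=5: | v := -5 | s := 0 | iter i=-1: | s := 1 | result -1
after: t := -180 | v := 0 | u := 0 | iter j=1: | v := -3 | iter j=2: | v := -5 | iter j=3: | v := -6 | iter j=4: | v := -6 | iter j=5: | v := -5 | s := 0 | s := 0 | loop over j: empty range | result 0
-1 and 0 differ, so these are not the same function on this domain.
verdict: not equivalent; witness: x=-1, y=-5


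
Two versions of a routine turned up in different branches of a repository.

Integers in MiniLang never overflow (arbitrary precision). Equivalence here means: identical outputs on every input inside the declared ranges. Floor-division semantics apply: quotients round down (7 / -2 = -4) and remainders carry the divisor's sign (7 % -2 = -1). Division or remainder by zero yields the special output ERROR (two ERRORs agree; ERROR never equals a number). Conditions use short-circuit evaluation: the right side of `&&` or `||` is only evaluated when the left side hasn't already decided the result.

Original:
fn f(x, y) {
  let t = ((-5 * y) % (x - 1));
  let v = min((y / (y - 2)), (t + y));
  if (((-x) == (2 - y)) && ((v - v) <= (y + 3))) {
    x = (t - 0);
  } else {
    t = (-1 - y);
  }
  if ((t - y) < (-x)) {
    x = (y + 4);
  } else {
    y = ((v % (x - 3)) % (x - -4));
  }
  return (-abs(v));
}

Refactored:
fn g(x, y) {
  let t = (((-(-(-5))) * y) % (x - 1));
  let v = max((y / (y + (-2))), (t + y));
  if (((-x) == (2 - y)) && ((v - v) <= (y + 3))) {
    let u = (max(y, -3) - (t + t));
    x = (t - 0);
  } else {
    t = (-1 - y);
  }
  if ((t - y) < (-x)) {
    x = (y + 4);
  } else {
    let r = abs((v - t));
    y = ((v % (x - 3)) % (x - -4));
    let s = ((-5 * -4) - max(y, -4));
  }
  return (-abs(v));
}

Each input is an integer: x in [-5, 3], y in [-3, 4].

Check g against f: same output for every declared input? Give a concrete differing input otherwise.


There is a counterexample at x=-5, y=-3: -6 on one side, 0 on the other.
f: t becomes -3; next v becomes -6; next (((-x) == (2 - y)) && ((v - v) <= (y + 3))) evaluates to true; next x becomes -3; next ((t - y) < (-x)) evaluates to true; next x becomes 1; next final value -6
g: t becomes -3; next v becomes 0; next (((-x) == (2 - y)) && ((v - v) <= (y + 3))) evaluates to true; next u becomes 3; next x becomes -3; next ((t - y) < (-x)) evaluates to true; next x becomes 1; next final value 0
verdict: not equivalent; witness: x=-5, y=-3


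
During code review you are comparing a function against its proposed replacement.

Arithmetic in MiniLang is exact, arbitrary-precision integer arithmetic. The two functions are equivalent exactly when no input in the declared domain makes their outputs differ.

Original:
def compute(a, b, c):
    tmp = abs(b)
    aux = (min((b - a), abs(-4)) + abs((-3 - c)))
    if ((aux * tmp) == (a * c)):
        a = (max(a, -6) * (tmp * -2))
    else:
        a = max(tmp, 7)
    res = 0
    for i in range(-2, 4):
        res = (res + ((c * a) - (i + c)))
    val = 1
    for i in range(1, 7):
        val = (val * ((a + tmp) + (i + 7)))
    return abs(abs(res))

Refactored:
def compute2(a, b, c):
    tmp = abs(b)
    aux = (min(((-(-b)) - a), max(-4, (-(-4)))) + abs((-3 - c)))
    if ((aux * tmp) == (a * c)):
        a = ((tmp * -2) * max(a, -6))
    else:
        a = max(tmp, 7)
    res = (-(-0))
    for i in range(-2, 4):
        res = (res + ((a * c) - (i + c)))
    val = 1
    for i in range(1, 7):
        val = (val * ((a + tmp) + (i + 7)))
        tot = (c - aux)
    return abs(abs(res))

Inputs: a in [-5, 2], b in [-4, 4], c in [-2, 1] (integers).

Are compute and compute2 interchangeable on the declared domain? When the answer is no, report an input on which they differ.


Reading the diff, among the changes: constant usage differs; and min/max/abs usage differs; and local variable names differ; and arithmetic usage differs; and statement counts differ.
Spot check at a=1, b=4, c=1 — compute: tmp = 4; aux = 7; ((aux * tmp) == (a * c)) -> false; a = 7; res = 0; [i=-2]; res = 8; [i=-1]; res = 15; [i=0]; res = 21; [i=1]; res = 26; [i=2]; res = 30; [i=3]; res = 33; val = 1; [i=1]; val = 19; [i=2]; val = 380; [i=3]; val = 7980; [i=4]; val = 175560; [i=5]; val = 4037880; [i=6]; val = 96909120; return 33. compute2: tmp = 4; aux = 7; ((aux * tmp) == (a * c)) -> false; a = 7; res = 0; [i=-2]; res = 8; [i=-1]; res = 15; [i=0]; res = 21; [i=1]; res = 26; [i=2]; res = 30; [i=3]; res = 33; val = 1; [i=1]; val = 19; tot = -6; [i=2]; val = 380; tot = -6; [i=3]; val = 7980; tot = -6; [i=4]; val = 175560; tot = -6; [i=5]; val = 4037880; tot = -6; [i=6]; val = 96909120; tot = -6; return 33. Both give 33.
Across all 288 domain points the two functions coincide.
verdict: equivalent


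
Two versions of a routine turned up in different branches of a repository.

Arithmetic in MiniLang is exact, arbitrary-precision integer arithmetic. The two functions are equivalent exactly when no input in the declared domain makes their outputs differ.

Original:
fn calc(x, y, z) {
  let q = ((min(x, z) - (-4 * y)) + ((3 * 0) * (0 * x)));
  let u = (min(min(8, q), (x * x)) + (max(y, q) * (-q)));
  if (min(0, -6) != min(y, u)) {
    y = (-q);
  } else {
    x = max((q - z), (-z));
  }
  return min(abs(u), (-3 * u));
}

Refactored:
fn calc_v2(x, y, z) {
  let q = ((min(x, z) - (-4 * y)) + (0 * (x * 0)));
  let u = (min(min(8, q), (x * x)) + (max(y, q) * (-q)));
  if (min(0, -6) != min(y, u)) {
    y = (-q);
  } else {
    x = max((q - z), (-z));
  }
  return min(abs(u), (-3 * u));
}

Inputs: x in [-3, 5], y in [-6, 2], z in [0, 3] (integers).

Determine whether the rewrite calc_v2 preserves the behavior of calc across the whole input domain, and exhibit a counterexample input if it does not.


Side by side, the visible changes include: constant usage differs, plus arithmetic usage differs.
Tracing x=1, y=-4, z=2: calc: q becomes -15; next u becomes -75; next (min(0, -6) != min(y, u)) evaluates to true; next y becomes 15; next final value 75 | calc_v2: q becomes -15; next u becomes -75; next (min(0, -6) != min(y, u)) evaluates to true; next y becomes 15; next final value 75 — matching result 75.
Sweeping the whole domain (324 inputs) finds no disagreement.
verdict: equivalent


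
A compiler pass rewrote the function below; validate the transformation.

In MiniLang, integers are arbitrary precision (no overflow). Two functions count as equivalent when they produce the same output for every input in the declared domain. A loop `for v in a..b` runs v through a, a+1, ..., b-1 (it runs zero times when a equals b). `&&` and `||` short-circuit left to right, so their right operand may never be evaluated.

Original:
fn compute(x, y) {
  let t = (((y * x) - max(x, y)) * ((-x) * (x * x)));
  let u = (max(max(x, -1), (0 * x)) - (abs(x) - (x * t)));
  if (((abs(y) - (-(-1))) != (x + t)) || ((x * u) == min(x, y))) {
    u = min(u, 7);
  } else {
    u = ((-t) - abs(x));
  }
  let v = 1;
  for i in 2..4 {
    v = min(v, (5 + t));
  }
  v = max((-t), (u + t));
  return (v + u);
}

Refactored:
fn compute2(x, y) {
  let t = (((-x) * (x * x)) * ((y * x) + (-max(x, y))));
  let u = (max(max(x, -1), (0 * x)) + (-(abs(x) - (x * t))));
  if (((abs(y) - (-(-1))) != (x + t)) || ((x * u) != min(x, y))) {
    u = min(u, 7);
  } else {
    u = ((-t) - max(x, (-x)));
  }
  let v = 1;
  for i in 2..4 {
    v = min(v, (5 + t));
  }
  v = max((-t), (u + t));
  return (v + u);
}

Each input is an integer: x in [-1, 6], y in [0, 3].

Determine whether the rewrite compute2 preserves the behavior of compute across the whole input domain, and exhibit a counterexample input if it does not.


On input x=1, y=2, compute returns -1 while compute2 returns 0.
verdict: not equivalent; witness: x=1, y=2


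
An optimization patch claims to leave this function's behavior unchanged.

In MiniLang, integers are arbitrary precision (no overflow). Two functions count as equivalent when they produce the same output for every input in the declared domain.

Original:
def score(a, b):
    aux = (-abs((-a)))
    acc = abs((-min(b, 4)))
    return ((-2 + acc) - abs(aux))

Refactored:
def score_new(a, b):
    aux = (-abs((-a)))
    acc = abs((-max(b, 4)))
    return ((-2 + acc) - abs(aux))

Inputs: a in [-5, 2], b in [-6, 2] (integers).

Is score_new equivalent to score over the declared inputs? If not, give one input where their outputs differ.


There is a counterexample at a=-5, b=-6: -1 on one side, -3 on the other.
score: aux becomes -5; next acc becomes 6; next final value -1
score_new: aux becomes -5; next acc becomes 4; next final value -3
verdict: not equivalent; witness: a=-5, b=-6


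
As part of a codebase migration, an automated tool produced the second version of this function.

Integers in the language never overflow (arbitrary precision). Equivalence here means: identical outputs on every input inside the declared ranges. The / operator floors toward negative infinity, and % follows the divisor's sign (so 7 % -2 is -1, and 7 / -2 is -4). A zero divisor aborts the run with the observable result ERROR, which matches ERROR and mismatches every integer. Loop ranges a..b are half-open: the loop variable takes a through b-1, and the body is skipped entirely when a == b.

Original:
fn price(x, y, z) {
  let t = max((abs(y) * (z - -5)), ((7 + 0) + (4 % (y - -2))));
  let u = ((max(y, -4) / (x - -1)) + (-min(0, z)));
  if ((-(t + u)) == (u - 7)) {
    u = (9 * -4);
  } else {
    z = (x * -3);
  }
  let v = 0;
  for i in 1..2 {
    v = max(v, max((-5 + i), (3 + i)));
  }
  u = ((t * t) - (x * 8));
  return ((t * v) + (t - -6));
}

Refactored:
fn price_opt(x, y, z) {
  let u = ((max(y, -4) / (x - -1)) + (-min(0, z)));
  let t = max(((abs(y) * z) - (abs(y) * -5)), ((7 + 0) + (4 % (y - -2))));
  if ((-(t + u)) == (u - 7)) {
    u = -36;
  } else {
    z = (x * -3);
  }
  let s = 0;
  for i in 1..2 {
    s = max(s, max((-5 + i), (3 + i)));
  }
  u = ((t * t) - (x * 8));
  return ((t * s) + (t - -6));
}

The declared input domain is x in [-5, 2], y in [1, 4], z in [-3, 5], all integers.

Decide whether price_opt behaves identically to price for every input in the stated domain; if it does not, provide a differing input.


Reading the diff, among the changes: constant usage differs, and local variable names differ, and min/max/abs usage differs.
As a probe, take x=1, y=3, z=5: price runs t := 30 | u := 1 | ((-(t + u)) == (u - 7)): false | z := -3 | v := 0 | iter i=1: | v := 4 | u := 892 | result 156; price_opt runs u := 1 | t := 30 | ((-(t + u)) == (u - 7)): false | z := -3 | s := 0 | iter i=1: | s := 4 | u := 892 | result 156; both end at 156.
An exhaustive pass over the 288 declared inputs shows identical outputs.
verdict: equivalent


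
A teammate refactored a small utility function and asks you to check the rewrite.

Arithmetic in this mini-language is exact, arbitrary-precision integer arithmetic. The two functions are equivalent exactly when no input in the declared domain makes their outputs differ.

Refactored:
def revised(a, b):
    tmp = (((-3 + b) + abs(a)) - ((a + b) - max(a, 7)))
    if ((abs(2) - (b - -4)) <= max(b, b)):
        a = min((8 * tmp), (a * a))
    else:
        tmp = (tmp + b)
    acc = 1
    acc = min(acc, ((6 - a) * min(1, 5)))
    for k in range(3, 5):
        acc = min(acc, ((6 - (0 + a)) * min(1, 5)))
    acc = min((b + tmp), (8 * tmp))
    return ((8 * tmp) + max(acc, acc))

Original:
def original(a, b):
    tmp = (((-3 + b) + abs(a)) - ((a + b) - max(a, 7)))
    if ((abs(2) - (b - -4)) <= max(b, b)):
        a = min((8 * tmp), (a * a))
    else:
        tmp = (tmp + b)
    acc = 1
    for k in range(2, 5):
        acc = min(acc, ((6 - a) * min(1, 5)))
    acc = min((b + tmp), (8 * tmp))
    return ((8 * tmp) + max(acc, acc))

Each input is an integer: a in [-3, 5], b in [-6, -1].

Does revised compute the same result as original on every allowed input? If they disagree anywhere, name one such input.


The two versions differ — the changes include min/max/abs usage differs, and constant usage differs, and loop structure differs, and statement counts differ, and arithmetic usage differs.
Spot check at a=4, b=-2 — original: tmp := 4 | ((abs(2) - (b - -4)) <= max(b, b)): false | tmp := 2 | acc := 1 | iter k=2: | acc := 1 | iter k=3: | acc := 1 | iter k=4: | acc := 1 | acc := 0 | result 16. revised: tmp := 4 | ((abs(2) - (b - -4)) <= max(b, b)): false | tmp := 2 | acc := 1 | acc := 1 | iter k=3: | acc := 1 | iter k=4: | acc := 1 | acc := 0 | result 16. Both give 16.
An exhaustive pass over the 54 declared inputs shows identical outputs.
verdict: equivalent


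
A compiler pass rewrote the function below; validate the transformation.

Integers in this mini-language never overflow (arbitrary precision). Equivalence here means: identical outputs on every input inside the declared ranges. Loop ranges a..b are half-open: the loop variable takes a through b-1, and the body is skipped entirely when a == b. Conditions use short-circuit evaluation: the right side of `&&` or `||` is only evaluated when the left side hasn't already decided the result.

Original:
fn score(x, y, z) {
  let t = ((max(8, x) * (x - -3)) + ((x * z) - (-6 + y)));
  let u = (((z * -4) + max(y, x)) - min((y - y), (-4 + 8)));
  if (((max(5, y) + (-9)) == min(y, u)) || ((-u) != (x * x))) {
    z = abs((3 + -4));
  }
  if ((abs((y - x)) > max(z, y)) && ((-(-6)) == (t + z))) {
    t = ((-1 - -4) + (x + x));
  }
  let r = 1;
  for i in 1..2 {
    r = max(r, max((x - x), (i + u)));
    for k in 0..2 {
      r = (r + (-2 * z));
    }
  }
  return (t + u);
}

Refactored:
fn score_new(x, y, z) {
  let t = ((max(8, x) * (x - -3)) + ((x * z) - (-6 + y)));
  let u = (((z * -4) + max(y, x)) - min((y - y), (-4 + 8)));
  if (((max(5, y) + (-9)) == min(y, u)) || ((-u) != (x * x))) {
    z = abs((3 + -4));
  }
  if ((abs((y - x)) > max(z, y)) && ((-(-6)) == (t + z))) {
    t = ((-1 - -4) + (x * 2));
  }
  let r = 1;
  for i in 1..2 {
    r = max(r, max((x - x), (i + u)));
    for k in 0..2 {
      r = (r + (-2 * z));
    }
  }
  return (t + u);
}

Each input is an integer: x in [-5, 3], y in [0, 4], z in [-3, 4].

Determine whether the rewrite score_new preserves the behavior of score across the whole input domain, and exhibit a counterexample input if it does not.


Behavior is preserved: although arithmetic usage differs, constant usage differs, the outputs never diverge.
Tracing x=1, y=1, z=1: score: t := 38 | u := -3 | (((max(5, y) + (-9)) == min(y, u)) || ((-u) != (x * x))): true | z := 1 | ((abs((y - x)) > max(z, y)) && ((-(-6)) == (t + z))): false | r := 1 | iter i=1: | r := 1 | iter k=0: | r := -1 | iter k=1: | r := -3 | result 35 | score_new: t := 38 | u := -3 | (((max(5, y) + (-9)) == min(y, u)) || ((-u) != (x * x))): true | z := 1 | ((abs((y - x)) > max(z, y)) && ((-(-6)) == (t + z))): false | r := 1 | iter i=1: | r := 1 | iter k=0: | r := -1 | iter k=1: | r := -3 | result 35 — matching result 35.
Checked all 360 inputs in the declared domain: the outputs agree on every one.
verdict: equivalent


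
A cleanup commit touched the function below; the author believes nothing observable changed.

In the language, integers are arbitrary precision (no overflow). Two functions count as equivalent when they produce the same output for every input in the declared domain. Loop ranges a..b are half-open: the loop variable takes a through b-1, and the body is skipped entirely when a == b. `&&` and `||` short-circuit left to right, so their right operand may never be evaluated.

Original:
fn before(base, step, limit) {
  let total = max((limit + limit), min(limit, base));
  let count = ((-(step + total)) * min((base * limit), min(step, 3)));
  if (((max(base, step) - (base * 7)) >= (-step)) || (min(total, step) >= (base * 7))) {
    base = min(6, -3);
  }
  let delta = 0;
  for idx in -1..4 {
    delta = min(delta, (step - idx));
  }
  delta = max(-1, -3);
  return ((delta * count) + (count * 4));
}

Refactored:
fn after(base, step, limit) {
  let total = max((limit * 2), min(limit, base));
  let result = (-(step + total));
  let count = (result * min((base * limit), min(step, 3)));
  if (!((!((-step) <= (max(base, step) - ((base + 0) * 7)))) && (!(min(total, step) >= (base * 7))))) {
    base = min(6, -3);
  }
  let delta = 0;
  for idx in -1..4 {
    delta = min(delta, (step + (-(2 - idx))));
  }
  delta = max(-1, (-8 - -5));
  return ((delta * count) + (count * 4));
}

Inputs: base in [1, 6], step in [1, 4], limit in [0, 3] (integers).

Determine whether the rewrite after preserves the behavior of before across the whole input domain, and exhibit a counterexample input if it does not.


Comparing the listings, the differences include: arithmetic usage differs; comparison usage differs; statement counts differ; boolean connective usage differs; local variable names differ; constant usage differs.
As a probe, take base=3, step=3, limit=3: before runs total=6, then count=-27, then (((max(base, step) - (base * 7)) >= (-step)) || (min(total, step) >= (base * 7))) is false, then delta=0, then (idx=-1), then delta=0, then (idx=0), then delta=0, then (idx=1), then delta=0, then (idx=2), then delta=0, then (idx=3), then delta=0, then delta=-1, then returns -81; after runs total=6, then result=-9, then count=-27, then (!((!((-step) <= (max(base, step) - ((base + 0) * 7)))) && (!(min(total, step) >= (base * 7))))) is false, then delta=0, then (idx=-1), then delta=0, then (idx=0), then delta=0, then (idx=1), then delta=0, then (idx=2), then delta=0, then (idx=3), then delta=0, then delta=-1, then returns -81; both end at -81.
Sweeping the whole domain (96 inputs) finds no disagreement.
verdict: equivalent


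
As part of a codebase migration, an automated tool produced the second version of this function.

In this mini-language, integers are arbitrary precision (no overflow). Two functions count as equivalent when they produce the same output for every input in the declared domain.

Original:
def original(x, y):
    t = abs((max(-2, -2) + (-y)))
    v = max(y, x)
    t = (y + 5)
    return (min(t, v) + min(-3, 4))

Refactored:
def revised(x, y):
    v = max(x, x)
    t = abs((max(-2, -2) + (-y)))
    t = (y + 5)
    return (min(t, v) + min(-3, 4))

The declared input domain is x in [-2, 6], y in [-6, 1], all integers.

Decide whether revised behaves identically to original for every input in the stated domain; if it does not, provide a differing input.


The rewrite breaks on x=-2, y=-1, where the results are -4 and -5.
original: t=1, then v=-1, then t=4, then returns -4
revised: v=-2, then t=1, then t=4, then returns -5
verdict: not equivalent; witness: x=-2, y=-1


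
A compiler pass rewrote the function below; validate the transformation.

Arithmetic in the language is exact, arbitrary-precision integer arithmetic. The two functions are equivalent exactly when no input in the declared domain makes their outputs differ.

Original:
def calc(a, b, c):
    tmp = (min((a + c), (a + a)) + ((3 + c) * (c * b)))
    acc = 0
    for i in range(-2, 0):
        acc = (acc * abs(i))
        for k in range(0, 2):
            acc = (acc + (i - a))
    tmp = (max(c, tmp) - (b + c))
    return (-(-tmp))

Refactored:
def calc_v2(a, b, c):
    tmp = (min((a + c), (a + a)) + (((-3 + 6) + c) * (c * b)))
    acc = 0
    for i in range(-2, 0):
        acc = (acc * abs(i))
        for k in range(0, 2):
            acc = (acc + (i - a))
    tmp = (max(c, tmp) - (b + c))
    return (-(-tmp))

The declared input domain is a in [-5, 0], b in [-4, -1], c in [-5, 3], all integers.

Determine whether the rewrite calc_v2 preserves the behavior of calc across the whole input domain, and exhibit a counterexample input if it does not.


Differences: arithmetic usage differs, constant usage differs — yet all 216 inputs agree.
verdict: equivalent


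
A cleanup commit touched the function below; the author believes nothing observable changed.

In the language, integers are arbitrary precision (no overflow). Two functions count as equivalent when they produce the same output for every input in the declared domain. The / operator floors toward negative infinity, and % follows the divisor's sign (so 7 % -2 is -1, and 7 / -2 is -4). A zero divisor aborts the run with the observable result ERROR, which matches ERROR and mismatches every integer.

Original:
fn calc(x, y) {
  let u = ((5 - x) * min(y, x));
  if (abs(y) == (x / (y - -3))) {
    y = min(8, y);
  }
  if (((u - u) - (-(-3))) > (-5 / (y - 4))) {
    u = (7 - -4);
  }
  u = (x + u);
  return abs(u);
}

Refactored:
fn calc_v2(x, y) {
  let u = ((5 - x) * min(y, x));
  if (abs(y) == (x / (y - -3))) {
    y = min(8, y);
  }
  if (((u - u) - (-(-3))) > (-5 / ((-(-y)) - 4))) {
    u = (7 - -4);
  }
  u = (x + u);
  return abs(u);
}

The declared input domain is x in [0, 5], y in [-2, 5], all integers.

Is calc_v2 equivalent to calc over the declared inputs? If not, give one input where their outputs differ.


Side by side, the visible changes include: same computation, different form.
As a probe, take x=4, y=-2: calc runs u = -2; (abs(y) == (x / (y - -3))) -> false; (((u - u) - (-(-3))) > (-5 / (y - 4))) -> false; u = 2; return 2; calc_v2 runs u = -2; (abs(y) == (x / (y - -3))) -> false; (((u - u) - (-(-3))) > (-5 / ((-(-y)) - 4))) -> false; u = 2; return 2; both end at 2.
An exhaustive pass over the 48 declared inputs shows identical outputs.
verdict: equivalent


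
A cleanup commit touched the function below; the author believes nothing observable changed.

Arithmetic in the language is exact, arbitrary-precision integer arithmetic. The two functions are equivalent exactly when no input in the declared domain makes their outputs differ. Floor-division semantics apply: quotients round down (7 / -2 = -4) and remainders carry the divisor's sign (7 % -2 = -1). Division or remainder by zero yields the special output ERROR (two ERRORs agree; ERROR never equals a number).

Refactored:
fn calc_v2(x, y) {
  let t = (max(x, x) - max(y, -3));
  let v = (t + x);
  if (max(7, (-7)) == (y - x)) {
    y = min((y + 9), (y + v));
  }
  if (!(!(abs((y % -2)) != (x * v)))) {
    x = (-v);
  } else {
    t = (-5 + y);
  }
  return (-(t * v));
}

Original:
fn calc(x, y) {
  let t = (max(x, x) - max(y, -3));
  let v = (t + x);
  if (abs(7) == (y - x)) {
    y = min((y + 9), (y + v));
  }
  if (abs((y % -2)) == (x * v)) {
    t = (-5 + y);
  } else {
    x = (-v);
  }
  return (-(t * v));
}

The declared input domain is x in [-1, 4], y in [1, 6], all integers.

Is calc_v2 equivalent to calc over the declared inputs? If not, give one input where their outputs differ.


Reading the diff, among the changes: comparison usage differs, constant usage differs, min/max/abs usage differs, boolean connective usage differs.
As a probe, take x=0, y=1: calc runs t=-1, then v=-1, then (abs(7) == (y - x)) is false, then (abs((y % -2)) == (x * v)) is false, then x=1, then returns -1; calc_v2 runs t=-1, then v=-1, then (max(7, (-7)) == (y - x)) is false, then (!(!(abs((y % -2)) != (x * v)))) is true, then x=1, then returns -1; both end at -1.
An exhaustive pass over the 36 declared inputs shows identical outputs.
verdict: equivalent


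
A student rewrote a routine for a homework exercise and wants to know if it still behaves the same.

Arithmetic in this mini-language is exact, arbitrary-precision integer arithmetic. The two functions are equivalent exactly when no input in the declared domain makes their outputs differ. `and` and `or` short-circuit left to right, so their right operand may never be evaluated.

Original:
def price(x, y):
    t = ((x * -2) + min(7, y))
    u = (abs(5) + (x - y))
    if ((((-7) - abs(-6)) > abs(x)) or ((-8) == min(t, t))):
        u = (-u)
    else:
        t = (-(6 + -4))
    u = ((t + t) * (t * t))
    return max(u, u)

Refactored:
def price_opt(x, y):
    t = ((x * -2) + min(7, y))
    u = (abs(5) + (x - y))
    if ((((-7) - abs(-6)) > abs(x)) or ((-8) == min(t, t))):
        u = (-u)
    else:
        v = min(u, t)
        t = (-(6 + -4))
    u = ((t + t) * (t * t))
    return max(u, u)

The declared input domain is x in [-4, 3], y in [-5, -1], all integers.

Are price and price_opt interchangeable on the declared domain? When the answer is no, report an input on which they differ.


The two are interchangeable: local variable names differ, statement counts differ, min/max/abs usage differs, and every declared input agrees.
Spot check at x=-2, y=-3 — price: t becomes 1; next u becomes 6; next ((((-7) - abs(-6)) > abs(x)) or ((-8) == min(t, t))) evaluates to false; next t becomes -2; next u becomes -16; next final value -16. price_opt: t becomes 1; next u becomes 6; next ((((-7) - abs(-6)) > abs(x)) or ((-8) == min(t, t))) evaluates to false; next v becomes 1; next t becomes -2; next u becomes -16; next final value -16. Both give -16.
Every one of the 40 inputs gives matching results.
verdict: equivalent


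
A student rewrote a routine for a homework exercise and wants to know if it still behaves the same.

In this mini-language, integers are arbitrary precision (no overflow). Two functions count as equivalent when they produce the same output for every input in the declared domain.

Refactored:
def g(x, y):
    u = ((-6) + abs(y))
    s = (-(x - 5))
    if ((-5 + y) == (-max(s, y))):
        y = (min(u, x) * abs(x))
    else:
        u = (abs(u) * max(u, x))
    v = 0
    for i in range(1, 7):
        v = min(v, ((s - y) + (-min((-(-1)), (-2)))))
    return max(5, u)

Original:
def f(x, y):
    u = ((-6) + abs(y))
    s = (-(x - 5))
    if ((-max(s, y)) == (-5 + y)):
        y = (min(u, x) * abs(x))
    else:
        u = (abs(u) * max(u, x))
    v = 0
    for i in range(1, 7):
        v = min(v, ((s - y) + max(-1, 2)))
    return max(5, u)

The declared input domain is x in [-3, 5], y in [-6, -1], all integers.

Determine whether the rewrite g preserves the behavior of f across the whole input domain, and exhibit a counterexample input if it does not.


Side by side, the visible changes include: min/max/abs usage differs.
One worked example (x=4, y=-4) — f: u becomes -2; next s becomes 1; next ((-max(s, y)) == (-5 + y)) evaluates to false; next u becomes 8; next v becomes 0; next at i=1:; next v becomes 0; next at i=2:; next v becomes 0; next at i=3:; next v becomes 0; next at i=4:; next v becomes 0; next at i=5:; next v becomes 0; next at i=6:; next v becomes 0; next final value 8; g: u becomes -2; next s becomes 1; next ((-5 + y) == (-max(s, y))) evaluates to false; next u becomes 8; next v becomes 0; next at i=1:; next v becomes 0; next at i=2:; next v becomes 0; next at i=3:; next v becomes 0; next at i=4:; next v becomes 0; next at i=5:; next v becomes 0; next at i=6:; next v becomes 0; next final value 8; agreement on 8.
An exhaustive pass over the 54 declared inputs shows identical outputs.
verdict: equivalent


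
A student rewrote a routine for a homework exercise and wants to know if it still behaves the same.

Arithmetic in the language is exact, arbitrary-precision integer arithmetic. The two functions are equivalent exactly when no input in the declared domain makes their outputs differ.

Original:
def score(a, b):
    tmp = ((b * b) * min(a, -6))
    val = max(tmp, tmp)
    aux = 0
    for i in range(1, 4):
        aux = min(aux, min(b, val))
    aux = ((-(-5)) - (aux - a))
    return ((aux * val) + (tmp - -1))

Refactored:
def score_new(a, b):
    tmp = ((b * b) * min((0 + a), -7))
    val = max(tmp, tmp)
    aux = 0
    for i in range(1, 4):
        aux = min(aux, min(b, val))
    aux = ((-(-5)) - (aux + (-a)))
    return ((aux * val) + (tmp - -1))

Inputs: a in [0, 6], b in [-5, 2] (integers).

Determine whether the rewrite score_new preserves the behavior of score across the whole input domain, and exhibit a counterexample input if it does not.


Run the pair on a=0, b=-5.
score: tmp = -150; val = -150; aux = 0; [i=1]; aux = -150; [i=2]; aux = -150; [i=3]; aux = -150; aux = 155; return -23399
score_new: tmp = -175; val = -175; aux = 0; [i=1]; aux = -175; [i=2]; aux = -175; [i=3]; aux = -175; aux = 180; return -31674
-23399 != -31674, so the rewrite changes behavior.
verdict: not equivalent; witness: a=0, b=-5


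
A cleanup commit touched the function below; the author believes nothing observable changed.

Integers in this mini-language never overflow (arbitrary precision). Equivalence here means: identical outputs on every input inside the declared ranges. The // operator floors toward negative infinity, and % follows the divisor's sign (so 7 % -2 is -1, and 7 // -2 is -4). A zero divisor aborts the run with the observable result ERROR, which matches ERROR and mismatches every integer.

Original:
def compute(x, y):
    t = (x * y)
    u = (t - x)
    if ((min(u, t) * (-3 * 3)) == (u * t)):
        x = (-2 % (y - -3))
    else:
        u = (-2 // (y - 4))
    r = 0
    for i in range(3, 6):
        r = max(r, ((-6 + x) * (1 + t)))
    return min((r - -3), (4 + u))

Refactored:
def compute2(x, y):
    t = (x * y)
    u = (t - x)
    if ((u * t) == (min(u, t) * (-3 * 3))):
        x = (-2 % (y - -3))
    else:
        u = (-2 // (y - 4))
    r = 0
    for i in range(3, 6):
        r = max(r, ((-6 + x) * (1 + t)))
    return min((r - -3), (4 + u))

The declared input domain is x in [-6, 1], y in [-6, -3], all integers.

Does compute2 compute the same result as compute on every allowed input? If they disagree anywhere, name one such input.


Reading the diff, among the changes: same computation, different form.
As a probe, take x=-1, y=-5: compute runs t := 5 | u := 6 | ((min(u, t) * (-3 * 3)) == (u * t)): false | u := 0 | r := 0 | iter i=3: | r := 0 | iter i=4: | r := 0 | iter i=5: | r := 0 | result 3; compute2 runs t := 5 | u := 6 | ((u * t) == (min(u, t) * (-3 * 3))): false | u := 0 | r := 0 | iter i=3: | r := 0 | iter i=4: | r := 0 | iter i=5: | r := 0 | result 3; both end at 3.
Across all 32 domain points the two functions coincide.
verdict: equivalent


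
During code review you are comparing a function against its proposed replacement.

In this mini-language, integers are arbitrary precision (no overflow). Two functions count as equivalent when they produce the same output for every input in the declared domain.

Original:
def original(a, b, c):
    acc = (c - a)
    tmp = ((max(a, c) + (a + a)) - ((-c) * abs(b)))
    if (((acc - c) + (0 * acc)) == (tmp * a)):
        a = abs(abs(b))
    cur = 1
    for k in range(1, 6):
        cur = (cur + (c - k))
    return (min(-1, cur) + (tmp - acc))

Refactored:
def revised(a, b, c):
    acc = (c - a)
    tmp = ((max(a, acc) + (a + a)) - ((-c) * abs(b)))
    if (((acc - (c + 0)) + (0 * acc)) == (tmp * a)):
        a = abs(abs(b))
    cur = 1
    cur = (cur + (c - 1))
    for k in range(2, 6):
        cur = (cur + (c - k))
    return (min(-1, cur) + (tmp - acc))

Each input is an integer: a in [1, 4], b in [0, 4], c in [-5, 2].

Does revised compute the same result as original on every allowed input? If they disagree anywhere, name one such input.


There is a counterexample at a=1, b=0, c=2: -1 on one side, -2 on the other.
original: acc=1, then tmp=4, then (((acc - c) + (0 * acc)) == (tmp * a)) is false, then cur=1, then (k=1), then cur=2, then (k=2), then cur=2, then (k=3), then cur=1, then (k=4), then cur=-1, then (k=5), then cur=-4, then returns -1
revised: acc=1, then tmp=3, then (((acc - (c + 0)) + (0 * acc)) == (tmp * a)) is false, then cur=1, then cur=2, then (k=2), then cur=2, then (k=3), then cur=1, then (k=4), then cur=-1, then (k=5), then cur=-4, then returns -2
verdict: not equivalent; witness: a=1, b=0, c=2
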